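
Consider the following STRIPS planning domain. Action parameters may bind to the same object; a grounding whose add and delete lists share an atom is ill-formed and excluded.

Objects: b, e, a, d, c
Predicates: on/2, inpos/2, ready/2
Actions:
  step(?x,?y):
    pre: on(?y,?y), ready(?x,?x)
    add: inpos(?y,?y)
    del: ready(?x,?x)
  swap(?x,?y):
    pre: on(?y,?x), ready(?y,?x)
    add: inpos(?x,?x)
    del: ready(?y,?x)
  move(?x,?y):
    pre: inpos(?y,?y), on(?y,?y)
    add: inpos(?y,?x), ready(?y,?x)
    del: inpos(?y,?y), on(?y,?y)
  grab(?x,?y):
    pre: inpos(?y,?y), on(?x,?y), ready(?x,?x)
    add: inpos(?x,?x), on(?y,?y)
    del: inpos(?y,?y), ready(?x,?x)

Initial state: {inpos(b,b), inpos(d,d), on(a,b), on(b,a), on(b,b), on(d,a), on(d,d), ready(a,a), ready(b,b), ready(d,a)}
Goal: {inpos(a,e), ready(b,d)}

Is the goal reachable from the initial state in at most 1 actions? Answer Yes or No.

No

1. swap(a,d)  →  {inpos(a,a), inpos(b,b), inpos(d,d), on(a,b), on(b,a), on(b,b), on(d,a), on(d,d), ready(a,a), ready(b,b)}
2. move(d,b)  →  {inpos(a,a), inpos(b,d), inpos(d,d), on(a,b), on(b,a), on(d,a), on(d,d), ready(a,a), ready(b,b), ready(b,d)}
3. grab(b,a)  →  {inpos(b,b), inpos(b,d), inpos(d,d), on(a,a), on(a,b), on(b,a), on(d,a), on(d,d), ready(a,a), ready(b,d)}
4. step(a,a)  →  {inpos(a,a), inpos(b,b), inpos(b,d), inpos(d,d), on(a,a), on(a,b), on(b,a), on(d,a), on(d,d), ready(b,d)}
5. move(e,a)  →  {inpos(a,e), inpos(b,b), inpos(b,d), inpos(d,d), on(a,b), on(b,a), on(d,a), on(d,d), ready(a,e), ready(b,d)}
optimal plan length = 5; 5 > 1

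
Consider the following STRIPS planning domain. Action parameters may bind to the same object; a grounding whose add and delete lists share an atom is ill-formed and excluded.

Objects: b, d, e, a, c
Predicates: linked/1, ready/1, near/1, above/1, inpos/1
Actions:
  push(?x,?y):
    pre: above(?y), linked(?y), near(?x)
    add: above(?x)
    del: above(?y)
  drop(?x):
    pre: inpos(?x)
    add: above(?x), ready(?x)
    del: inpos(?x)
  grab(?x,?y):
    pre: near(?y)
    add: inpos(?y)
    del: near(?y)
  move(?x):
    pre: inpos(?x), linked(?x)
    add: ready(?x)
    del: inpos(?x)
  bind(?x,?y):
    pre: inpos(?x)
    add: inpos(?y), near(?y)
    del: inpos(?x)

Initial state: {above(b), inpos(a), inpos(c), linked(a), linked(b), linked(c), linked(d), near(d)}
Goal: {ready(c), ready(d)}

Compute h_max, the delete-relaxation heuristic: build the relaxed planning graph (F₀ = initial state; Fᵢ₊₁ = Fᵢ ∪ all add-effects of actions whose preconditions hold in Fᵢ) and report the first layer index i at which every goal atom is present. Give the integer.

2

F0 = init (8 atoms)
F1 = F0 ∪ {above(a), above(c), above(d), inpos(b), inpos(d), inpos(e), near(a), near(b), near(c), near(e), ready(a), ready(c)}  (20 atoms)
F2 = F1 ∪ {above(e), ready(b), ready(d), ready(e)}  (24 atoms)
goal ⊆ F2  ⇒  h_max = 2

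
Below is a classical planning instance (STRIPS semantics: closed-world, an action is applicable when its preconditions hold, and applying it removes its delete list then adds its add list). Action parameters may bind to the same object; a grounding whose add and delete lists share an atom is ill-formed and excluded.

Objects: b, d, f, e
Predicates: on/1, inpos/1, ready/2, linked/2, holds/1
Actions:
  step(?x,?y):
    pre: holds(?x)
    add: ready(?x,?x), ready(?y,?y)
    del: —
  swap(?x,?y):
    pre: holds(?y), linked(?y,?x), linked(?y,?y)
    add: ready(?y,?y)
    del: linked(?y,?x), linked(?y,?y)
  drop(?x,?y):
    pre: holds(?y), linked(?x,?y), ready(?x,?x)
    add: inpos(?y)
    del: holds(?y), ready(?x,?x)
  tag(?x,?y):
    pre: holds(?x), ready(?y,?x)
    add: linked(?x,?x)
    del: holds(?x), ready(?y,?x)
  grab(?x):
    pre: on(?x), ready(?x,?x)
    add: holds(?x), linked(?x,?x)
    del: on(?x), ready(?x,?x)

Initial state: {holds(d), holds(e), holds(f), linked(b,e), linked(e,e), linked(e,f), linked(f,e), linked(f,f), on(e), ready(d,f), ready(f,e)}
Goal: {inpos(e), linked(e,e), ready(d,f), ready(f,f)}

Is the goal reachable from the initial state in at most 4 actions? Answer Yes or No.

1. step(f,b)  →  {holds(d), holds(e), holds(f), linked(b,e), linked(e,e), linked(e,f), linked(f,e), linked(f,f), on(e), ready(b,b), ready(d,f), ready(f,e), ready(f,f)}
2. drop(b,e)  →  {holds(d), holds(f), inpos(e), linked(b,e), linked(e,e), linked(e,f), linked(f,e), linked(f,f), on(e), ready(d,f), ready(f,e), ready(f,f)}
optimal plan length = 2; 2 ≤ 4

Yes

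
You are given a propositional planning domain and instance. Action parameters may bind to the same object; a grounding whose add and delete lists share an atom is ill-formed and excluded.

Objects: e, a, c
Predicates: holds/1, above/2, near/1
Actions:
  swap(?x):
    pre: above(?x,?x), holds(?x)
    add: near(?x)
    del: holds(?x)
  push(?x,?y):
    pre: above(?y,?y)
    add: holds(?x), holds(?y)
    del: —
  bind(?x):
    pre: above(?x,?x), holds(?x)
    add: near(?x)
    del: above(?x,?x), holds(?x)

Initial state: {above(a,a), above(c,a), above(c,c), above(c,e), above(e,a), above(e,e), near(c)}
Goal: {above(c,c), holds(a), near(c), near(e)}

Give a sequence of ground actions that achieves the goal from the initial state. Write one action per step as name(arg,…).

push(e,a); swap(e)

1. push(e,a)  →  {above(a,a), above(c,a), above(c,c), above(c,e), above(e,a), above(e,e), holds(a), holds(e), near(c)}
2. swap(e)  →  {above(a,a), above(c,a), above(c,c), above(c,e), above(e,a), above(e,e), holds(a), near(c), near(e)}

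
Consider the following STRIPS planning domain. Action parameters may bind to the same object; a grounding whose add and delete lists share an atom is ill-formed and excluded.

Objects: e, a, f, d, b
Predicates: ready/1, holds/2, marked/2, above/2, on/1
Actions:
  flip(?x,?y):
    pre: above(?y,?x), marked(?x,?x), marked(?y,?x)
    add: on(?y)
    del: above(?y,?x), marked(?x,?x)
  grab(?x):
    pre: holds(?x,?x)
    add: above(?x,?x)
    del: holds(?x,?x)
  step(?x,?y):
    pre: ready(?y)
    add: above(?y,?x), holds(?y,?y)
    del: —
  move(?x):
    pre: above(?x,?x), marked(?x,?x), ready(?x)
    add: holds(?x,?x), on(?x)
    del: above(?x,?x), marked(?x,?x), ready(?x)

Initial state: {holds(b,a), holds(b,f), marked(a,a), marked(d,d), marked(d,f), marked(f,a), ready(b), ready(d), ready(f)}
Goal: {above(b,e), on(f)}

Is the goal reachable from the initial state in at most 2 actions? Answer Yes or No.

No

1. step(e,b)  →  {above(b,e), holds(b,a), holds(b,b), holds(b,f), marked(a,a), marked(d,d), marked(d,f), marked(f,a), ready(b), ready(d), ready(f)}
2. step(a,f)  →  {above(b,e), above(f,a), holds(b,a), holds(b,b), holds(b,f), holds(f,f), marked(a,a), marked(d,d), marked(d,f), marked(f,a), ready(b), ready(d), ready(f)}
3. flip(a,f)  →  {above(b,e), holds(b,a), holds(b,b), holds(b,f), holds(f,f), marked(d,d), marked(d,f), marked(f,a), on(f), ready(b), ready(d), ready(f)}
optimal plan length = 3; 3 > 2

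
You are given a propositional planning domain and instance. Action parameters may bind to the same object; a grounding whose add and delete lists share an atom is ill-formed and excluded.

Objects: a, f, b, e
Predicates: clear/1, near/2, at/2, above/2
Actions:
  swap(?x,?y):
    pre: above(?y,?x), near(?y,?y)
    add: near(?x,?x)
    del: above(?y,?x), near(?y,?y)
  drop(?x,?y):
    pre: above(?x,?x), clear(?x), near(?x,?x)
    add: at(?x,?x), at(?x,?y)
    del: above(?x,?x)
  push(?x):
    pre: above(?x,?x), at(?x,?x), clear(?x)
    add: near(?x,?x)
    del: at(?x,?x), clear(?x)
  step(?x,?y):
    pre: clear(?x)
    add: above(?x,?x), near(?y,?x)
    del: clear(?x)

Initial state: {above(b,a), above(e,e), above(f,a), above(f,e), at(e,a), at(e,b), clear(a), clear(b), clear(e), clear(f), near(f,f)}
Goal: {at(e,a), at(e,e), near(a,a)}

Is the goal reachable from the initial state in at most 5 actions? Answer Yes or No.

1. swap(e,f)  →  {above(b,a), above(e,e), above(f,a), at(e,a), at(e,b), clear(a), clear(b), clear(e), clear(f), near(e,e)}
2. drop(e,a)  →  {above(b,a), above(f,a), at(e,a), at(e,b), at(e,e), clear(a), clear(b), clear(e), clear(f), near(e,e)}
3. step(a,a)  →  {above(a,a), above(b,a), above(f,a), at(e,a), at(e,b), at(e,e), clear(b), clear(e), clear(f), near(a,a), near(e,e)}
optimal plan length = 3; 3 ≤ 5

Yes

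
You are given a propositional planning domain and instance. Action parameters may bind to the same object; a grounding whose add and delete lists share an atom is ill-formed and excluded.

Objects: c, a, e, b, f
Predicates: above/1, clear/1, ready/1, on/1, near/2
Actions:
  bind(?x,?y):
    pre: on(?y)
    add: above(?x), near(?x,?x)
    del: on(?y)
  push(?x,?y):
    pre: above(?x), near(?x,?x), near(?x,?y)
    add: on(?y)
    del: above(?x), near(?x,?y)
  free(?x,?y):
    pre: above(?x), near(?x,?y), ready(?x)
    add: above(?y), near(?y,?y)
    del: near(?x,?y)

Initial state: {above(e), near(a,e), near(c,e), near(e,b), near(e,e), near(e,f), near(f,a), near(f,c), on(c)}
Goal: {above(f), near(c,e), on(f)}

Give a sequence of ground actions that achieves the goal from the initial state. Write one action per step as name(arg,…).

1. bind(f,c)  →  {above(e), above(f), near(a,e), near(c,e), near(e,b), near(e,e), near(e,f), near(f,a), near(f,c), near(f,f)}
2. push(e,f)  →  {above(f), near(a,e), near(c,e), near(e,b), near(e,e), near(f,a), near(f,c), near(f,f), on(f)}

bind(f,c); push(e,f)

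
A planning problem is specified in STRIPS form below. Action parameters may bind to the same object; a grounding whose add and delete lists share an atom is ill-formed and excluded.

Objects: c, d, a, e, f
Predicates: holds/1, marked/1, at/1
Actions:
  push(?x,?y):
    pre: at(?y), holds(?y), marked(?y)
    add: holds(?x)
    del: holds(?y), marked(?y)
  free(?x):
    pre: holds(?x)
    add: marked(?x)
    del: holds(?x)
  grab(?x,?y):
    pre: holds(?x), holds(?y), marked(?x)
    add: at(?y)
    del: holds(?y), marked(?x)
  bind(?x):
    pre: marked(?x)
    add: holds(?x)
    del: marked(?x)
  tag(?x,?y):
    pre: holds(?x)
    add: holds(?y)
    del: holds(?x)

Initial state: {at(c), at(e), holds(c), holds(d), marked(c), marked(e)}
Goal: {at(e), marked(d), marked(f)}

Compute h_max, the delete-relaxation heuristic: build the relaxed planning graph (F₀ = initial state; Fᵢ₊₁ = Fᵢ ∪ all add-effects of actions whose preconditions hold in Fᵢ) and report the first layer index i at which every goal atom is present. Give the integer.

2

F0 = init (6 atoms)
F1 = F0 ∪ {at(d), holds(a), holds(e), holds(f), marked(d)}  (11 atoms)
F2 = F1 ∪ {at(a), at(f), marked(a), marked(f)}  (15 atoms)
goal ⊆ F2  ⇒  h_max = 2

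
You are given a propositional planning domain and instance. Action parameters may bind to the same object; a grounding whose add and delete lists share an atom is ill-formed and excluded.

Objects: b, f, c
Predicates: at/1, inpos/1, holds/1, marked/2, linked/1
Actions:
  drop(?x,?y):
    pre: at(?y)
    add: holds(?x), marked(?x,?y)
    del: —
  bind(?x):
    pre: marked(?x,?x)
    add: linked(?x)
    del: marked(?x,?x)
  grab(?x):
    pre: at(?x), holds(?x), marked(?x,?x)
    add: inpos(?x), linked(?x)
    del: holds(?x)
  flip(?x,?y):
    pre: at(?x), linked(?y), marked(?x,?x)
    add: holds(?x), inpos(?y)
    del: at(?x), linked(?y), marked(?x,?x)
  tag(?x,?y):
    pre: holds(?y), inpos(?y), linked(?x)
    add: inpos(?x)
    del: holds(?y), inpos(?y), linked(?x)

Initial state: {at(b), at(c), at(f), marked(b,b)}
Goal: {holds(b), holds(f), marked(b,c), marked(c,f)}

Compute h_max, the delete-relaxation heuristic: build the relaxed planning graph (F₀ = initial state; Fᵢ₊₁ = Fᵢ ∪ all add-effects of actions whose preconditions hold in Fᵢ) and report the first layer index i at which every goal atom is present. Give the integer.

F0 = init (4 atoms)
F1 = F0 ∪ {holds(b), holds(c), holds(f), linked(b), marked(b,c), marked(b,f), marked(c,b), marked(c,c), marked(c,f), marked(f,b), marked(f,c), marked(f,f)}  (16 atoms)
goal ⊆ F1  ⇒  h_max = 1

1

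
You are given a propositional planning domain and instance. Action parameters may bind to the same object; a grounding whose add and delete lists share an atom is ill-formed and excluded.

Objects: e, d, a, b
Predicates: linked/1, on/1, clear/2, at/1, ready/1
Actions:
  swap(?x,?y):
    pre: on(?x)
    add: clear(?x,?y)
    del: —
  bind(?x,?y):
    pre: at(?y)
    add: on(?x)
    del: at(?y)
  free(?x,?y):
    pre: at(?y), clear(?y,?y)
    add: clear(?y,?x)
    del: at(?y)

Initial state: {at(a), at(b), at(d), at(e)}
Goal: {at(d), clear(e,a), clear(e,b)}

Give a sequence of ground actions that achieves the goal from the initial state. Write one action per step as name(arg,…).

1. bind(e,e)  →  {at(a), at(b), at(d), on(e)}
2. swap(e,a)  →  {at(a), at(b), at(d), clear(e,a), on(e)}
3. swap(e,b)  →  {at(a), at(b), at(d), clear(e,a), clear(e,b), on(e)}

bind(e,e); swap(e,a); swap(e,b)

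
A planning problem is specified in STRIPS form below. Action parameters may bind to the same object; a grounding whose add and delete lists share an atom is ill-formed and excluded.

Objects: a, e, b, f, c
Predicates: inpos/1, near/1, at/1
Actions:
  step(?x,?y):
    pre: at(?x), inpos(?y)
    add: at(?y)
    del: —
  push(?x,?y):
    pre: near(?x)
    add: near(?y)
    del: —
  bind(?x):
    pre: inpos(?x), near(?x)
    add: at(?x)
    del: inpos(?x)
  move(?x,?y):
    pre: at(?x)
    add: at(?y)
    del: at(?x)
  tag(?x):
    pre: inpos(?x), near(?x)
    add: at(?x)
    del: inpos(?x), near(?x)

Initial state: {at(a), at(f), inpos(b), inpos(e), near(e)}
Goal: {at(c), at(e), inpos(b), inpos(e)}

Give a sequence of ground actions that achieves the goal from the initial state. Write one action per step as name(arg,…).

1. step(a,e)  →  {at(a), at(e), at(f), inpos(b), inpos(e), near(e)}
2. move(a,c)  →  {at(c), at(e), at(f), inpos(b), inpos(e), near(e)}

step(a,e); move(a,c)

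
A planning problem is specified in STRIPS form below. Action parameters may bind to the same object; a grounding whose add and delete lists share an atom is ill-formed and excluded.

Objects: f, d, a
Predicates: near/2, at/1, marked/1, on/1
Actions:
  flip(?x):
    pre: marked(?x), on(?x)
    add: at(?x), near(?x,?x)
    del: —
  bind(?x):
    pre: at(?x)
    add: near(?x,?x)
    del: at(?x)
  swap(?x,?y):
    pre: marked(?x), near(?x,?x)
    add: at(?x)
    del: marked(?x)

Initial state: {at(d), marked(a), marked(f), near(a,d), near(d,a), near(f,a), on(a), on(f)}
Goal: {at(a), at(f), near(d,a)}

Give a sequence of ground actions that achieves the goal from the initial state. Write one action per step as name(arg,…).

flip(f); flip(a)

1. flip(f)  →  {at(d), at(f), marked(a), marked(f), near(a,d), near(d,a), near(f,a), near(f,f), on(a), on(f)}
2. flip(a)  →  {at(a), at(d), at(f), marked(a), marked(f), near(a,a), near(a,d), near(d,a), near(f,a), near(f,f), on(a), on(f)}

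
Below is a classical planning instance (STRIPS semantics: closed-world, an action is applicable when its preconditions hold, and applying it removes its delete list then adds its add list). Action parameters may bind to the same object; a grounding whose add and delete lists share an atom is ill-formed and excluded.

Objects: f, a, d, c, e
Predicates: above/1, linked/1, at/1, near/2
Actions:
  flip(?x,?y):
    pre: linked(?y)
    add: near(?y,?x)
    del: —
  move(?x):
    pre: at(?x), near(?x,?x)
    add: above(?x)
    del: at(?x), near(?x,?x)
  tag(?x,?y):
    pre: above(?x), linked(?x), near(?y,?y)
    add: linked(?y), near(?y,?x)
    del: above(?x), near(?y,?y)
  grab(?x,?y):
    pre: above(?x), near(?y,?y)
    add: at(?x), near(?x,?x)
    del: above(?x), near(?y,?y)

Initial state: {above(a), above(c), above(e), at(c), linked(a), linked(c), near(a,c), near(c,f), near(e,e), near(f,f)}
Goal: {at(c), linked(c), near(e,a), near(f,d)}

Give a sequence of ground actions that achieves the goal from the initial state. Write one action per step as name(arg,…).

1. tag(a,e)  →  {above(c), above(e), at(c), linked(a), linked(c), linked(e), near(a,c), near(c,f), near(e,a), near(f,f)}
2. tag(c,f)  →  {above(e), at(c), linked(a), linked(c), linked(e), linked(f), near(a,c), near(c,f), near(e,a), near(f,c)}
3. flip(d,f)  →  {above(e), at(c), linked(a), linked(c), linked(e), linked(f), near(a,c), near(c,f), near(e,a), near(f,c), near(f,d)}

tag(a,e); tag(c,f); flip(d,f)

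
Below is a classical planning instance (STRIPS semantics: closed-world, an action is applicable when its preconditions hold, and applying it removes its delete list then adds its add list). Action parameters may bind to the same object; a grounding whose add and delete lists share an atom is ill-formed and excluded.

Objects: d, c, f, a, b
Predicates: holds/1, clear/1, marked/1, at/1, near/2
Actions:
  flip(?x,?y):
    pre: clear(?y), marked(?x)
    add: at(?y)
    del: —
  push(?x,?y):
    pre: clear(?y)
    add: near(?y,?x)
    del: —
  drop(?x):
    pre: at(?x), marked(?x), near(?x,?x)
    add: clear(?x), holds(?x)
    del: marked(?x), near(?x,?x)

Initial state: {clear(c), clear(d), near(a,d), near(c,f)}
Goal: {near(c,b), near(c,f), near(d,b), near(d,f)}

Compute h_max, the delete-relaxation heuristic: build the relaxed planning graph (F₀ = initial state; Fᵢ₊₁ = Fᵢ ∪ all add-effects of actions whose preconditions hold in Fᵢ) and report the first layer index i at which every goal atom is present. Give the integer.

F0 = init (4 atoms)
F1 = F0 ∪ {near(c,a), near(c,b), near(c,c), near(c,d), near(d,a), near(d,b), near(d,c), near(d,d), near(d,f)}  (13 atoms)
goal ⊆ F1  ⇒  h_max = 1

1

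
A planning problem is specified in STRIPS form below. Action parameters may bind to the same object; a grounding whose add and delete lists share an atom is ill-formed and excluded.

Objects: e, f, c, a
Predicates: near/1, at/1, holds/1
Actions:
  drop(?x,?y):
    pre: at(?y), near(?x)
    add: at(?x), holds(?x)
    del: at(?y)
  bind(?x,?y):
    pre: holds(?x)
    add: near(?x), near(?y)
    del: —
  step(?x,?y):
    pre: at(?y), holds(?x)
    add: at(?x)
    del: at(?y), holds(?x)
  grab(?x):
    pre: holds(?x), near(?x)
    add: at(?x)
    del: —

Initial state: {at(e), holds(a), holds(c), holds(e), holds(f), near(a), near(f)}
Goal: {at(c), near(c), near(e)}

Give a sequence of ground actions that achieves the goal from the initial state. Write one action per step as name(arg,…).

bind(e,c); drop(c,e)

1. bind(e,c)  →  {at(e), holds(a), holds(c), holds(e), holds(f), near(a), near(c), near(e), near(f)}
2. drop(c,e)  →  {at(c), holds(a), holds(c), holds(e), holds(f), near(a), near(c), near(e), near(f)}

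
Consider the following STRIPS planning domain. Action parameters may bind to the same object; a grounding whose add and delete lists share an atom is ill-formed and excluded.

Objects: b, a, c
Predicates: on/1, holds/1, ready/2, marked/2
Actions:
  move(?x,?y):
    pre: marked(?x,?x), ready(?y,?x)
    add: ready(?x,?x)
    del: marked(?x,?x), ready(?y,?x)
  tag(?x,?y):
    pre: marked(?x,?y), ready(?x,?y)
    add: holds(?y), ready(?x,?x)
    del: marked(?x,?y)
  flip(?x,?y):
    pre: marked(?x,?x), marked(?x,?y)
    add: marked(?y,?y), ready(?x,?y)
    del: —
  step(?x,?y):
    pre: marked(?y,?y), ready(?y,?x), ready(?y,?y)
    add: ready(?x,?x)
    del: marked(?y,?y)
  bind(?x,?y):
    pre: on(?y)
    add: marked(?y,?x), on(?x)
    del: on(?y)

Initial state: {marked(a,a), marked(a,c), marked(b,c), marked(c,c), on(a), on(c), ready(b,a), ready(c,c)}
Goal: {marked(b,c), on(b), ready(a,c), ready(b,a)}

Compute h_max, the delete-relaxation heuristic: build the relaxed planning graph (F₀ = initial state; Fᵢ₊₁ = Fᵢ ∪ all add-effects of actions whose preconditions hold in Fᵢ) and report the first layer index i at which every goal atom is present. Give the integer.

F0 = init (8 atoms)
F1 = F0 ∪ {holds(c), marked(a,b), marked(c,a), marked(c,b), on(b), ready(a,a), ready(a,c)}  (15 atoms)
goal ⊆ F1  ⇒  h_max = 1

1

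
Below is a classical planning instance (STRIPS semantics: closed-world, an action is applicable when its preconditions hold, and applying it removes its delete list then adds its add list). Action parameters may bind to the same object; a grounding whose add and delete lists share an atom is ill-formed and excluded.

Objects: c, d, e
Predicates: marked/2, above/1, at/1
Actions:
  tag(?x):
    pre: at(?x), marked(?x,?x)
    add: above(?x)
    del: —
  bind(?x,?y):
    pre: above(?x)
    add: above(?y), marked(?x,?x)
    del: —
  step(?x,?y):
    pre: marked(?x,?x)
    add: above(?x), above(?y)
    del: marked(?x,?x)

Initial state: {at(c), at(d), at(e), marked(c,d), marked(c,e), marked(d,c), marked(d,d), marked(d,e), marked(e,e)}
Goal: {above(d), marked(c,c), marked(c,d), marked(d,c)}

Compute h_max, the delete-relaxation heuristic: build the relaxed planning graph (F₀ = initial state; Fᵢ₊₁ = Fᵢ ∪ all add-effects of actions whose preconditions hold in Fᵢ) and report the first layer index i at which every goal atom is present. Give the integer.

2

F0 = init (9 atoms)
F1 = F0 ∪ {above(c), above(d), above(e)}  (12 atoms)
F2 = F1 ∪ {marked(c,c)}  (13 atoms)
goal ⊆ F2  ⇒  h_max = 2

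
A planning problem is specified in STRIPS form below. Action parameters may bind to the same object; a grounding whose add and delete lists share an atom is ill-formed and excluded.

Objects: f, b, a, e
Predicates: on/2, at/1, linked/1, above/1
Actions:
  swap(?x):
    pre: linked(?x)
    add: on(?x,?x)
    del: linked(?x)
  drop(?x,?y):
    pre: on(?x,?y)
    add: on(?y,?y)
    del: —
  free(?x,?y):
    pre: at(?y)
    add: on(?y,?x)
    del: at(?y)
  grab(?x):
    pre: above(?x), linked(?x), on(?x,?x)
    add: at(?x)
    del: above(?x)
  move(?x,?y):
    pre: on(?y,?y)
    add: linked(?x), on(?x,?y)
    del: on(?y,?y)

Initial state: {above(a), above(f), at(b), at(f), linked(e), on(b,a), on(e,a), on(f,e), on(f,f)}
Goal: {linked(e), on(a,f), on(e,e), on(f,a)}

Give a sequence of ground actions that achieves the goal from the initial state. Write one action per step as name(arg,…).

drop(f,e); free(a,f); move(a,f)

1. drop(f,e)  →  {above(a), above(f), at(b), at(f), linked(e), on(b,a), on(e,a), on(e,e), on(f,e), on(f,f)}
2. free(a,f)  →  {above(a), above(f), at(b), linked(e), on(b,a), on(e,a), on(e,e), on(f,a), on(f,e), on(f,f)}
3. move(a,f)  →  {above(a), above(f), at(b), linked(a), linked(e), on(a,f), on(b,a), on(e,a), on(e,e), on(f,a), on(f,e)}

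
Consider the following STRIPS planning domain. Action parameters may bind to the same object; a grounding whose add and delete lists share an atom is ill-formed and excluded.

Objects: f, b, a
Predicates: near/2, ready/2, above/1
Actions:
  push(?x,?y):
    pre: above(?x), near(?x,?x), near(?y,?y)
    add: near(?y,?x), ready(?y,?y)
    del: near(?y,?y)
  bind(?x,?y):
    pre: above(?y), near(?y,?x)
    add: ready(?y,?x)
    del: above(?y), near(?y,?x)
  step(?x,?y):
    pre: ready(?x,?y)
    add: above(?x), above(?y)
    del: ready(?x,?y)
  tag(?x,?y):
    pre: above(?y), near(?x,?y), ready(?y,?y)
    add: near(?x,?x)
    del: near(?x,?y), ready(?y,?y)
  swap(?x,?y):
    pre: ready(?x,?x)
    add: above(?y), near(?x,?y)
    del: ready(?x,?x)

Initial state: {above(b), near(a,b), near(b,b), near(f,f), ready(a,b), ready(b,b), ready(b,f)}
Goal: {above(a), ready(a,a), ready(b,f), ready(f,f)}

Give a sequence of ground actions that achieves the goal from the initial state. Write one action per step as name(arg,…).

push(b,f); step(a,b); tag(a,b); push(b,a)

1. push(b,f)  →  {above(b), near(a,b), near(b,b), near(f,b), ready(a,b), ready(b,b), ready(b,f), ready(f,f)}
2. step(a,b)  →  {above(a), above(b), near(a,b), near(b,b), near(f,b), ready(b,b), ready(b,f), ready(f,f)}
3. tag(a,b)  →  {above(a), above(b), near(a,a), near(b,b), near(f,b), ready(b,f), ready(f,f)}
4. push(b,a)  →  {above(a), above(b), near(a,b), near(b,b), near(f,b), ready(a,a), ready(b,f), ready(f,f)}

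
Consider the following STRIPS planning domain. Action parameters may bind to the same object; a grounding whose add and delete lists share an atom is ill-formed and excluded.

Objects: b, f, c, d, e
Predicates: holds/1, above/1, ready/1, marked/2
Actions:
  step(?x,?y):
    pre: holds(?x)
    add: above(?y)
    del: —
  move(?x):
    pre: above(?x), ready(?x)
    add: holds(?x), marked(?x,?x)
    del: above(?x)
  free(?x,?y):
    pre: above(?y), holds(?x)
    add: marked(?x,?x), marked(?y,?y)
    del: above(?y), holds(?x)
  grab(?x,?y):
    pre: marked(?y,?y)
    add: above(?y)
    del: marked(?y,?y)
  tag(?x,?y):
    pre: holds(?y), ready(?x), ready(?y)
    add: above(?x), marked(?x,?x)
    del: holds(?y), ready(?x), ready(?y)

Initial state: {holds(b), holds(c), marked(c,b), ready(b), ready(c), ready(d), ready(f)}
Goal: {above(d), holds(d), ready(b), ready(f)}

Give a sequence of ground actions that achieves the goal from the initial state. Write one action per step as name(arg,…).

1. step(b,d)  →  {above(d), holds(b), holds(c), marked(c,b), ready(b), ready(c), ready(d), ready(f)}
2. move(d)  →  {holds(b), holds(c), holds(d), marked(c,b), marked(d,d), ready(b), ready(c), ready(d), ready(f)}
3. step(b,d)  →  {above(d), holds(b), holds(c), holds(d), marked(c,b), marked(d,d), ready(b), ready(c), ready(d), ready(f)}

step(b,d); move(d); step(b,d)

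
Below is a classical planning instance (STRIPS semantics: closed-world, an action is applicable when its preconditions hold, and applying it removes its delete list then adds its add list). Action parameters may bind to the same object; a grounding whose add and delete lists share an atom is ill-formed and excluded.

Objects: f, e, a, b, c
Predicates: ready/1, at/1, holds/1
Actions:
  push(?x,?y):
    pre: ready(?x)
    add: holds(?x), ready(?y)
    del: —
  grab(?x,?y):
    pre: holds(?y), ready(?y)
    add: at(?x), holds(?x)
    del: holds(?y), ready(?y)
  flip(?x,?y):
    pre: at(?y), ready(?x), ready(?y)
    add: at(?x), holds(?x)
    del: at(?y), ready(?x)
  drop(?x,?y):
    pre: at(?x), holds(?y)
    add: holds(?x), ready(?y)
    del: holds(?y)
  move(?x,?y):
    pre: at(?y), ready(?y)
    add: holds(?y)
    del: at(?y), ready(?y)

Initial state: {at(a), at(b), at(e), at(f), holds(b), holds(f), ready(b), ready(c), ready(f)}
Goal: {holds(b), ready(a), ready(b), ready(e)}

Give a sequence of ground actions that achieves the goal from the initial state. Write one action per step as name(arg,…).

push(f,e); push(f,a)

1. push(f,e)  →  {at(a), at(b), at(e), at(f), holds(b), holds(f), ready(b), ready(c), ready(e), ready(f)}
2. push(f,a)  →  {at(a), at(b), at(e), at(f), holds(b), holds(f), ready(a), ready(b), ready(c), ready(e), ready(f)}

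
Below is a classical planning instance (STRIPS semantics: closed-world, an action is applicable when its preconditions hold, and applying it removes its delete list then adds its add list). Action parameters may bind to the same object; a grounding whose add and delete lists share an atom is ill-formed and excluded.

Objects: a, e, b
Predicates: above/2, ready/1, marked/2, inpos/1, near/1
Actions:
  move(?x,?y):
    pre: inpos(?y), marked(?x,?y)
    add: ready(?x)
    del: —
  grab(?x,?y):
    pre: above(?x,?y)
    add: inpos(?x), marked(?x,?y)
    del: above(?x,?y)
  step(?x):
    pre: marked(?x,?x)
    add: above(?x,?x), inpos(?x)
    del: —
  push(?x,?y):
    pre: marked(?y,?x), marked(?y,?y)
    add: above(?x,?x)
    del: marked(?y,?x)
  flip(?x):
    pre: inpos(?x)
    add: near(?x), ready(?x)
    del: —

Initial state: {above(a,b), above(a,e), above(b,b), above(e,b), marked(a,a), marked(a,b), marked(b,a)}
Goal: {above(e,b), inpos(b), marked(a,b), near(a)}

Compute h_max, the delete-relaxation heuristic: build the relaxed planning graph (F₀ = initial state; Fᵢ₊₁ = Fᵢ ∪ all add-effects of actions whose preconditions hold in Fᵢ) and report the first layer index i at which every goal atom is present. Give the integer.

2

F0 = init (7 atoms)
F1 = F0 ∪ {above(a,a), inpos(a), inpos(b), inpos(e), marked(a,e), marked(b,b), marked(e,b)}  (14 atoms)
F2 = F1 ∪ {above(e,e), near(a), near(b), near(e), ready(a), ready(b), ready(e)}  (21 atoms)
goal ⊆ F2  ⇒  h_max = 2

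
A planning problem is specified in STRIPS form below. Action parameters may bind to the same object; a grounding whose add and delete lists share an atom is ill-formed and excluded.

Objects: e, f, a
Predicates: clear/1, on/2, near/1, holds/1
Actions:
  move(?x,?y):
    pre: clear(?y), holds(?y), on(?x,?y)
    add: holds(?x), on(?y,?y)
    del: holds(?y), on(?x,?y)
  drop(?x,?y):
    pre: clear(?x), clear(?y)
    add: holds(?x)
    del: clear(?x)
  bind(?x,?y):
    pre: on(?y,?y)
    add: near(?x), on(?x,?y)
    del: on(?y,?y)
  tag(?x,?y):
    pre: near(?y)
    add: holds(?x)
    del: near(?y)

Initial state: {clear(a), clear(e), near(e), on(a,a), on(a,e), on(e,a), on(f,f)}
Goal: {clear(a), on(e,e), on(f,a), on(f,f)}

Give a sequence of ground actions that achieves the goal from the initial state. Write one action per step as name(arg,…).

1. bind(f,a)  →  {clear(a), clear(e), near(e), near(f), on(a,e), on(e,a), on(f,a), on(f,f)}
2. tag(e,e)  →  {clear(a), clear(e), holds(e), near(f), on(a,e), on(e,a), on(f,a), on(f,f)}
3. move(a,e)  →  {clear(a), clear(e), holds(a), near(f), on(e,a), on(e,e), on(f,a), on(f,f)}

bind(f,a); tag(e,e); move(a,e)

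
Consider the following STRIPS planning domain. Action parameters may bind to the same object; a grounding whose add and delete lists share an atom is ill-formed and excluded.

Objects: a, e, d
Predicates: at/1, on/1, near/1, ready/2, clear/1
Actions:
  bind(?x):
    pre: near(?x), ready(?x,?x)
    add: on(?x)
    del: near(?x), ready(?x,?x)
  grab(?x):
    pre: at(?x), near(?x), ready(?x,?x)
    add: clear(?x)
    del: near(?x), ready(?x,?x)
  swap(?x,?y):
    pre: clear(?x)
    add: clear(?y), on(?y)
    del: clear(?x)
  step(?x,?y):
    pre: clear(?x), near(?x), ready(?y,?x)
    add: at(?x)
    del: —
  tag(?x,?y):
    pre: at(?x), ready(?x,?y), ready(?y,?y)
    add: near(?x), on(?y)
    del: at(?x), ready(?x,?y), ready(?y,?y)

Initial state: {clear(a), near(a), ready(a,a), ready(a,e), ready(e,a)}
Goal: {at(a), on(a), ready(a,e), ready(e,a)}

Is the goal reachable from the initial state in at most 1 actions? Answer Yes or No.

No

1. step(a,a)  →  {at(a), clear(a), near(a), ready(a,a), ready(a,e), ready(e,a)}
2. bind(a)  →  {at(a), clear(a), on(a), ready(a,e), ready(e,a)}
optimal plan length = 2; 2 > 1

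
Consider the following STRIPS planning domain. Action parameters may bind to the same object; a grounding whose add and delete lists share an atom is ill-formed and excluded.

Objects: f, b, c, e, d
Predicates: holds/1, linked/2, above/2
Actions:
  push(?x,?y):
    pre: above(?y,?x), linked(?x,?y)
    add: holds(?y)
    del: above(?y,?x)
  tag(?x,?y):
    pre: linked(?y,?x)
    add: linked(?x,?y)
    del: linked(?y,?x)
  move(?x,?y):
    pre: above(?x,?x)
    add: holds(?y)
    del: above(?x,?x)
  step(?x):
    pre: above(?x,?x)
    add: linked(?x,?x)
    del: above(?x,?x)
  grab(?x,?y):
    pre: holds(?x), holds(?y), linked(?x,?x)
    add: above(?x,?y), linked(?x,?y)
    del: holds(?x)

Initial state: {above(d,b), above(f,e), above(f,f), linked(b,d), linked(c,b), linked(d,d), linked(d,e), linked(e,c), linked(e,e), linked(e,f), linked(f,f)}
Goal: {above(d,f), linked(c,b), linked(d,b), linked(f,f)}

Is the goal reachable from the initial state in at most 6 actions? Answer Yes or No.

Yes

1. push(f,f)  →  {above(d,b), above(f,e), holds(f), linked(b,d), linked(c,b), linked(d,d), linked(d,e), linked(e,c), linked(e,e), linked(e,f), linked(f,f)}
2. push(b,d)  →  {above(f,e), holds(d), holds(f), linked(b,d), linked(c,b), linked(d,d), linked(d,e), linked(e,c), linked(e,e), linked(e,f), linked(f,f)}
3. tag(d,b)  →  {above(f,e), holds(d), holds(f), linked(c,b), linked(d,b), linked(d,d), linked(d,e), linked(e,c), linked(e,e), linked(e,f), linked(f,f)}
4. grab(d,f)  →  {above(d,f), above(f,e), holds(f), linked(c,b), linked(d,b), linked(d,d), linked(d,e), linked(d,f), linked(e,c), linked(e,e), linked(e,f), linked(f,f)}
optimal plan length = 4; 4 ≤ 6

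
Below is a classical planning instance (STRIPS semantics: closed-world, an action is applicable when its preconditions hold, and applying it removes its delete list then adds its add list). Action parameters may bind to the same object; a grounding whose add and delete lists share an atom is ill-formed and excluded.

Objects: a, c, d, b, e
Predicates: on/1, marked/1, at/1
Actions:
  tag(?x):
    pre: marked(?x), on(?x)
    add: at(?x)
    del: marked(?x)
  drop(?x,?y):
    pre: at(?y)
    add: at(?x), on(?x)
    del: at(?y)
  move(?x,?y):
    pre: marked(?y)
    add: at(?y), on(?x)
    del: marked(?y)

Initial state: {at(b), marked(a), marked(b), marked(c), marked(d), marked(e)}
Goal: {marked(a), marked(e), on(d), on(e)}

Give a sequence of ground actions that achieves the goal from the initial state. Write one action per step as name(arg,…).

1. drop(d,b)  →  {at(d), marked(a), marked(b), marked(c), marked(d), marked(e), on(d)}
2. drop(e,d)  →  {at(e), marked(a), marked(b), marked(c), marked(d), marked(e), on(d), on(e)}

drop(d,b); drop(e,d)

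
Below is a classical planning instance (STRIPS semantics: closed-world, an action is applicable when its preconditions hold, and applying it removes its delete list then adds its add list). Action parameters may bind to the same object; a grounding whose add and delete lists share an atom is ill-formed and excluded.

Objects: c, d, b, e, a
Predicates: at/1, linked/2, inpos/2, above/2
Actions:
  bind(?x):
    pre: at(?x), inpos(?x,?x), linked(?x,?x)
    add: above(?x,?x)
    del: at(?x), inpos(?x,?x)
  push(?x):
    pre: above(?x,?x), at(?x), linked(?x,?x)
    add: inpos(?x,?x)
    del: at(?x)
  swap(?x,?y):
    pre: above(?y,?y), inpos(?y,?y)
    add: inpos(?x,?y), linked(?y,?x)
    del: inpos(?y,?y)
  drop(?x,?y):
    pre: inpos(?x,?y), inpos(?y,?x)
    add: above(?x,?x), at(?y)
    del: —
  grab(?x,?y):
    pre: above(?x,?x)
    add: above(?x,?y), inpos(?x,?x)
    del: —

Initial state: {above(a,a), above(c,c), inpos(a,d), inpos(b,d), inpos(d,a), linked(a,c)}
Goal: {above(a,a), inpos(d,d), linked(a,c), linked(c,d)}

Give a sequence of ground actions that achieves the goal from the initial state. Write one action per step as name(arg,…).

1. drop(d,a)  →  {above(a,a), above(c,c), above(d,d), at(a), inpos(a,d), inpos(b,d), inpos(d,a), linked(a,c)}
2. grab(c,c)  →  {above(a,a), above(c,c), above(d,d), at(a), inpos(a,d), inpos(b,d), inpos(c,c), inpos(d,a), linked(a,c)}
3. swap(d,c)  →  {above(a,a), above(c,c), above(d,d), at(a), inpos(a,d), inpos(b,d), inpos(d,a), inpos(d,c), linked(a,c), linked(c,d)}
4. grab(d,c)  →  {above(a,a), above(c,c), above(d,c), above(d,d), at(a), inpos(a,d), inpos(b,d), inpos(d,a), inpos(d,c), inpos(d,d), linked(a,c), linked(c,d)}

drop(d,a); grab(c,c); swap(d,c); grab(d,c)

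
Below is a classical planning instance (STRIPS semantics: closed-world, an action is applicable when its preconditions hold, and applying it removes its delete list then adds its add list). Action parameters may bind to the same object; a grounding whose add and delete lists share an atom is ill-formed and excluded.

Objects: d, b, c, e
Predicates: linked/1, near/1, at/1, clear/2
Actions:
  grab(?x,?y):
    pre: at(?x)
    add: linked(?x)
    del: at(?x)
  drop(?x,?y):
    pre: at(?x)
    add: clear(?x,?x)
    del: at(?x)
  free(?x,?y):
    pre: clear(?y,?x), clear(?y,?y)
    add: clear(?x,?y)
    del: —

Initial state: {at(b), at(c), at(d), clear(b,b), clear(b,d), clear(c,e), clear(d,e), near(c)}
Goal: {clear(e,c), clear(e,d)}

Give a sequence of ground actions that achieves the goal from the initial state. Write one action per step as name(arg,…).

drop(d,d); drop(c,d); free(e,d); free(e,c)

1. drop(d,d)  →  {at(b), at(c), clear(b,b), clear(b,d), clear(c,e), clear(d,d), clear(d,e), near(c)}
2. drop(c,d)  →  {at(b), clear(b,b), clear(b,d), clear(c,c), clear(c,e), clear(d,d), clear(d,e), near(c)}
3. free(e,d)  →  {at(b), clear(b,b), clear(b,d), clear(c,c), clear(c,e), clear(d,d), clear(d,e), clear(e,d), near(c)}
4. free(e,c)  →  {at(b), clear(b,b), clear(b,d), clear(c,c), clear(c,e), clear(d,d), clear(d,e), clear(e,c), clear(e,d), near(c)}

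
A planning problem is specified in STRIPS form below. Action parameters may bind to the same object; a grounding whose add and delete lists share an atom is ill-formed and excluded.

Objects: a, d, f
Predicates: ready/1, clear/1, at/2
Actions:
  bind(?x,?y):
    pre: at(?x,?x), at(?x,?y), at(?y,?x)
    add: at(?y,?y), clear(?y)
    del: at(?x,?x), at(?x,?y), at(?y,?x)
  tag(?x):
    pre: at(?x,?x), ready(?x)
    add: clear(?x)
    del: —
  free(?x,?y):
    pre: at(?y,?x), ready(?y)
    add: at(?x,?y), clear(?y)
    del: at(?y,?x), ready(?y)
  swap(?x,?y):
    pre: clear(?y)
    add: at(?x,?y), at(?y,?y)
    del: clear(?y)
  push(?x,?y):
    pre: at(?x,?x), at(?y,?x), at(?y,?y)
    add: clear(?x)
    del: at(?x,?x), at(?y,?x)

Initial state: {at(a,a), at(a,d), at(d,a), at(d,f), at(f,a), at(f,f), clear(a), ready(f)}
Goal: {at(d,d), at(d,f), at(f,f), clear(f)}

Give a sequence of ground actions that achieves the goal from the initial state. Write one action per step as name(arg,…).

bind(a,d); tag(f)

1. bind(a,d)  →  {at(d,d), at(d,f), at(f,a), at(f,f), clear(a), clear(d), ready(f)}
2. tag(f)  →  {at(d,d), at(d,f), at(f,a), at(f,f), clear(a), clear(d), clear(f), ready(f)}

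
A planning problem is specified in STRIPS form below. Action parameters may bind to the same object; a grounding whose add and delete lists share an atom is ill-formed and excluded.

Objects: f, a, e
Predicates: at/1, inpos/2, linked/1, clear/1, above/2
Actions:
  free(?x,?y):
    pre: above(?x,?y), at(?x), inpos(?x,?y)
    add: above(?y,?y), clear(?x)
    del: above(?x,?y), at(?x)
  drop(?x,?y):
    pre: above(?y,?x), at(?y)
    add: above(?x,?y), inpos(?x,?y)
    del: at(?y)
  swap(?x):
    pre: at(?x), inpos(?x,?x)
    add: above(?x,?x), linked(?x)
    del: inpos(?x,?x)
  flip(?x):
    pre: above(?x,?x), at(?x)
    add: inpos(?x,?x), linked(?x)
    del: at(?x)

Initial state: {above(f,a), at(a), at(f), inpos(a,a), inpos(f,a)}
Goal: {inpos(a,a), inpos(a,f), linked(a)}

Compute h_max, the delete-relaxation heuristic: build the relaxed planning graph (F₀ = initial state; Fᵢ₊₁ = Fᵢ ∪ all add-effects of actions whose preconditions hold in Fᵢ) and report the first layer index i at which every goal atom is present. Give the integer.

F0 = init (5 atoms)
F1 = F0 ∪ {above(a,a), above(a,f), clear(f), inpos(a,f), linked(a)}  (10 atoms)
goal ⊆ F1  ⇒  h_max = 1

1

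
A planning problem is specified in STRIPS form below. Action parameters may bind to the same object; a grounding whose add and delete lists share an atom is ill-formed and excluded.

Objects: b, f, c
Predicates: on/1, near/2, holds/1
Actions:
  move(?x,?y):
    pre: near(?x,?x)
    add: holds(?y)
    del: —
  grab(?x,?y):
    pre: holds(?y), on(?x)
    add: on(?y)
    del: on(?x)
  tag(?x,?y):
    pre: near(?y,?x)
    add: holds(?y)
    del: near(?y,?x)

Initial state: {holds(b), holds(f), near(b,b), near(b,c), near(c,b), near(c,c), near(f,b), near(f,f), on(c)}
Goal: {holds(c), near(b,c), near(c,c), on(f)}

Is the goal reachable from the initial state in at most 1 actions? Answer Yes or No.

1. move(b,c)  →  {holds(b), holds(c), holds(f), near(b,b), near(b,c), near(c,b), near(c,c), near(f,b), near(f,f), on(c)}
2. grab(c,f)  →  {holds(b), holds(c), holds(f), near(b,b), near(b,c), near(c,b), near(c,c), near(f,b), near(f,f), on(f)}
optimal plan length = 2; 2 > 1

No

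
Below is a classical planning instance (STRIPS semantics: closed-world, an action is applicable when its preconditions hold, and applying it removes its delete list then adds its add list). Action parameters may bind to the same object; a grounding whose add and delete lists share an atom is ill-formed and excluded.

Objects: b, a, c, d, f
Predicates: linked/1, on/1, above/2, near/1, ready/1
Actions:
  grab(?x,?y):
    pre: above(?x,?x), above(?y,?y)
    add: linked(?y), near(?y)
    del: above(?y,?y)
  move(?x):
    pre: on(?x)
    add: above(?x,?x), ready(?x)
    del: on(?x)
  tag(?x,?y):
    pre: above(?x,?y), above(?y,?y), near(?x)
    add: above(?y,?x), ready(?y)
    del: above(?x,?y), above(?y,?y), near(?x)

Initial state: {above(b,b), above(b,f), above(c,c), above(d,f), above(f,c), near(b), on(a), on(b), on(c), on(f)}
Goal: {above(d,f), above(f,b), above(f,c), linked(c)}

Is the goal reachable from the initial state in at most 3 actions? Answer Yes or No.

1. grab(b,c)  →  {above(b,b), above(b,f), above(d,f), above(f,c), linked(c), near(b), near(c), on(a), on(b), on(c), on(f)}
2. move(f)  →  {above(b,b), above(b,f), above(d,f), above(f,c), above(f,f), linked(c), near(b), near(c), on(a), on(b), on(c), ready(f)}
3. tag(b,f)  →  {above(b,b), above(d,f), above(f,b), above(f,c), linked(c), near(c), on(a), on(b), on(c), ready(f)}
optimal plan length = 3; 3 ≤ 3

Yes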